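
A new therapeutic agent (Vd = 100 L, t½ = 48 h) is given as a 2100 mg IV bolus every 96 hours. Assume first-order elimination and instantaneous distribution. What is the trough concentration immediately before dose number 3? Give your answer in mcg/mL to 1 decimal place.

f = (1/2)^(τ/t½) = (1/2)^(96/48) ≈ 0.2500.
C₀ = D/Vd = 2100/100 ≈ 21.000 mcg/mL.
Before the 3rd dose, 2 doses have been given. Superposition: Cmin = C₀·(f + f²).
≈ 21.000 × (0.2500 + 0.0625) ≈ 21.000 × 0.3125 ≈ 6.562 mcg/mL.

6.6 mcg/mL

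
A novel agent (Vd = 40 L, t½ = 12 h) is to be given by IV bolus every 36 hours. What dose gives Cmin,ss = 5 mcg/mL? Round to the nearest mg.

τ/t½ = 36/12 ≈ 3, so f = (1/2)^(36/12) ≈ 0.125000.
Cmin,ss = (D/Vd)·f/(1−f), so D = Cmin,ss·Vd·(1−f)/f.
D = 5 × 40 × (1−f)/f ≈ 5 × 40 × 7.00000 ≈ 1400.00 mg.

1400 mg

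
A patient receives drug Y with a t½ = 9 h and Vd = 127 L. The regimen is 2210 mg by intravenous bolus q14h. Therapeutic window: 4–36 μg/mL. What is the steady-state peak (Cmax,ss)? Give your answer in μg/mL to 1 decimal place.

26.4 μg/mL

τ/t½ = 14/9 ≈ 1.5556, so fraction remaining f = (1/2)^(14/9) ≈ 0.3402.
At steady state, accumulation factor R = 1/(1 − e^(−kτ)) ≈ 1.5156.
Each bolus raises the concentration by D/Vd = 2210/127 ≈ 17.402 μg/mL.
Steady-state peak Cmax,ss = C₀·R ≈ 17.402 × 1.5156 ≈ 26.374 μg/mL.
Peak 26.4 μg/mL vs MTC 36 μg/mL: below toxic threshold.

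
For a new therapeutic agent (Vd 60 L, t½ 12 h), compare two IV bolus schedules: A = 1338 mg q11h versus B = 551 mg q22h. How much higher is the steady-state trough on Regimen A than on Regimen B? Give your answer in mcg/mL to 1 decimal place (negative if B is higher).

Regimen A: f = (1/2)^(11/12) ≈ 0.5297; Cmin,ss = (1338/60)·f/(1−f) ≈ 25.117 mcg/mL.
Regimen B: f = (1/2)^(22/12) ≈ 0.2806; Cmin,ss = (551/60)·f/(1−f) ≈ 3.582 mcg/mL.
Difference ≈ 25.117 − 3.582 ≈ 21.535 mcg/mL.

21.5 mcg/mL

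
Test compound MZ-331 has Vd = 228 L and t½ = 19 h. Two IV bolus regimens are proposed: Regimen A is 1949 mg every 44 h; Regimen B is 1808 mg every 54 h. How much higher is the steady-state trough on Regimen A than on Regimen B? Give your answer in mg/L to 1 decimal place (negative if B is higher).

0.9 mg/L

Regimen A: f = (1/2)^(44/19) ≈ 0.2009; Cmin,ss = (1949/228)·f/(1−f) ≈ 2.149 mg/L.
Regimen B: f = (1/2)^(54/19) ≈ 0.1395; Cmin,ss = (1808/228)·f/(1−f) ≈ 1.286 mg/L.
Difference ≈ 2.149 − 1.286 ≈ 0.863 mg/L.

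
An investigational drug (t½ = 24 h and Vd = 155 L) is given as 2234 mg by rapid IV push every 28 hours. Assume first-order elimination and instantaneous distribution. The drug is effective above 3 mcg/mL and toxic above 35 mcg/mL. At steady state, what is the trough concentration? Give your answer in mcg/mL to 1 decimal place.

11.6 mcg/mL

Over one 28-h interval, 28/24 ≈ 1.1667 half-lives elapse, leaving f ≈ 0.4454 of each dose.
Accumulation ratio R = 1/(1 − f) ≈ 1/0.5546 ≈ 1.8031.
Each bolus raises the concentration by D/Vd = 2234/155 ≈ 14.413 mcg/mL.
Cmax,ss = C₀/(1 − f) ≈ 14.413/0.5546 ≈ 25.988 mcg/mL.
Steady-state trough Cmin,ss = Cmax,ss·f ≈ 25.988 × 0.4454 ≈ 11.575 mcg/mL.
Trough 11.6 mcg/mL vs MEC 3 mcg/mL: adequate.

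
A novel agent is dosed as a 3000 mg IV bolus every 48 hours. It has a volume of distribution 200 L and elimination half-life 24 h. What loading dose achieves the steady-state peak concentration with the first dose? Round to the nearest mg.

f = (1/2)^(48/24) ≈ 0.250000; accumulation ratio R = 1/(1−f) ≈ 1.33333.
Loading dose to hit Cmax,ss on first dose: D_load = D_maint·R ≈ 3000 × 1.33333 ≈ 3999.99 mg.

4000 mg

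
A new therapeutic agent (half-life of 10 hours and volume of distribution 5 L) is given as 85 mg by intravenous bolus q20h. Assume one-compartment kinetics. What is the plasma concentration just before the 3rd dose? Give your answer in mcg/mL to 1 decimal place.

5.3 mcg/mL

f = (1/2)^(τ/t½) = (1/2)^(20/10) ≈ 0.2500.
C₀ = D/Vd = 85/5 ≈ 17.000 mcg/mL.
Before the 3rd dose, 2 doses have been given. Superposition: Cmin = C₀·(f + f²).
≈ 17.000 × (0.2500 + 0.0625) ≈ 17.000 × 0.3125 ≈ 5.312 mcg/mL.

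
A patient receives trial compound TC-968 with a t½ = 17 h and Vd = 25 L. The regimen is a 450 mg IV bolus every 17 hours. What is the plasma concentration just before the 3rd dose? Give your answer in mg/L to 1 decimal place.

f = (1/2)^(τ/t½) = (1/2)^(17/17) ≈ 0.5000.
C₀ = D/Vd = 450/25 ≈ 18.000 mg/L.
Before the 3rd dose, 2 doses have been given. Superposition: Cmin = C₀·(f + f²).
≈ 18.000 × (0.5000 + 0.2500) ≈ 18.000 × 0.7500 ≈ 13.500 mg/L.

13.5 mg/L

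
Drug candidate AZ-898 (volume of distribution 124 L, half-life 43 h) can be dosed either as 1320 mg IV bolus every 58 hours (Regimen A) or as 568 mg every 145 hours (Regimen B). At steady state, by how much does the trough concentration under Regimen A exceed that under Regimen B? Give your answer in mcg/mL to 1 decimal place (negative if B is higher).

Regimen A: f = (1/2)^(58/43) ≈ 0.3926; Cmin,ss = (1320/124)·f/(1−f) ≈ 6.881 mcg/mL.
Regimen B: f = (1/2)^(145/43) ≈ 0.0966; Cmin,ss = (568/124)·f/(1−f) ≈ 0.490 mcg/mL.
Difference ≈ 6.881 − 0.490 ≈ 6.391 mcg/mL.

6.4 mcg/mL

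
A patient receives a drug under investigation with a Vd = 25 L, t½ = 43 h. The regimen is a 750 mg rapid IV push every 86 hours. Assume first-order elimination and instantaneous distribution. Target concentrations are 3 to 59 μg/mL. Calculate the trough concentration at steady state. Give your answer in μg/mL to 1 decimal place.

10.0 μg/mL

τ = 86 h = 2 half-lives, so f = (1/2)^2 = 0.25.
Accumulation ratio R = 1/(1 − f) = 1/0.75 = 4/3.
Single-dose peak C₀ = D/Vd = 750/25 = 30 μg/mL.
Steady-state peak Cmax,ss = C₀·R = 30 × 4/3 ≈ 40.000 μg/mL.
Steady-state trough Cmin,ss = Cmax,ss·f ≈ 40.000 × 0.25 ≈ 10.000 μg/mL.
Trough 10.0 μg/mL vs MEC 3 μg/mL: adequate.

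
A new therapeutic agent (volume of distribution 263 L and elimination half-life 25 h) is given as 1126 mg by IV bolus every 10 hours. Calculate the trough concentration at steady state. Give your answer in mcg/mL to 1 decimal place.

Over one 10-h interval, 10/25 ≈ 0.4 half-lives elapse, leaving f ≈ 0.7579 of each dose.
At steady state, accumulation factor R = 1/(1 − e^(−kτ)) ≈ 4.1305.
Single-dose peak C₀ = D/Vd = 1126/263 ≈ 4.281 mcg/mL.
Cmax,ss = C₀/(1 − f) ≈ 4.281/0.2421 ≈ 17.683 mcg/mL.
Steady-state trough Cmin,ss = Cmax,ss·f ≈ 17.683 × 0.7579 ≈ 13.402 mcg/mL.

13.4 mcg/mL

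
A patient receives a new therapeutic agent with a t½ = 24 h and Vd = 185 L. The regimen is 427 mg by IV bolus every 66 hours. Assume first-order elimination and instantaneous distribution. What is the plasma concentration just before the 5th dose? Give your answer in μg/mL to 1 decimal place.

0.4 μg/mL

f = (1/2)^(τ/t½) = (1/2)^(66/24) ≈ 0.1487.
C₀ = D/Vd = 427/185 ≈ 2.308 μg/mL.
Before the 5th dose, 4 doses have been given. Superposition: Cmin = C₀·(f + f² + … + f^4).
≈ 2.308 × (0.1487 + 0.0221 + 0.0033 + 0.0005) ≈ 2.308 × 0.1746 ≈ 0.403 μg/mL.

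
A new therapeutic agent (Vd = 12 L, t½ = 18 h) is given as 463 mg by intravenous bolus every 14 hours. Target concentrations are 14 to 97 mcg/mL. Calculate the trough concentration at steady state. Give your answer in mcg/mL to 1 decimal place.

k = ln2/t½ = ln2/18 ≈ 0.038508 h⁻¹; fraction remaining f = e^(−kτ) = e^(−0.038508×14) ≈ 0.5833.
Accumulation ratio R = 1/(1 − f) ≈ 1/0.4167 ≈ 2.3998.
Each bolus raises the concentration by D/Vd = 463/12 ≈ 38.583 mcg/mL.
Steady-state peak Cmax,ss = C₀·R ≈ 38.583 × 2.3998 ≈ 92.591 mcg/mL.
One interval later, Cmin,ss = Cmax,ss·e^(−kτ) ≈ 92.591 × 0.5833 ≈ 54.008 mcg/mL.
Trough 54.0 mcg/mL vs MEC 14 mcg/mL: adequate.

54.0 mcg/mL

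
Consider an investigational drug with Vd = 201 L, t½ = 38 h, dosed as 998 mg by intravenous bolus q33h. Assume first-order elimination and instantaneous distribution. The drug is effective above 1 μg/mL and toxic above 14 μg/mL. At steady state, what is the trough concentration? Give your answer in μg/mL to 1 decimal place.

6.0 μg/mL

k = ln2/t½ = ln2/38 ≈ 0.018241 h⁻¹; fraction remaining f = e^(−kτ) = e^(−0.018241×33) ≈ 0.5477.
At steady state, accumulation factor R = 1/(1 − e^(−kτ)) ≈ 2.2109.
Single-dose peak C₀ = D/Vd = 998/201 ≈ 4.965 μg/mL.
Cmax,ss = C₀/(1 − f) ≈ 4.965/0.4523 ≈ 10.977 μg/mL.
Steady-state trough Cmin,ss = Cmax,ss·f ≈ 10.977 × 0.5477 ≈ 6.012 μg/mL.
Trough 6.0 μg/mL vs MEC 1 μg/mL: adequate.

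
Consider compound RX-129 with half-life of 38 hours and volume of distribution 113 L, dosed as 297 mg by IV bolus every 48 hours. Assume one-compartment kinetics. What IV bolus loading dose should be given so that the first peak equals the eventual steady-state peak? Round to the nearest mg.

f = (1/2)^(48/38) ≈ 0.416631; accumulation ratio R = 1/(1−f) ≈ 1.71418.
Loading dose to hit Cmax,ss on first dose: D_load = D_maint·R ≈ 297 × 1.71418 ≈ 509.11 mg.

509 mg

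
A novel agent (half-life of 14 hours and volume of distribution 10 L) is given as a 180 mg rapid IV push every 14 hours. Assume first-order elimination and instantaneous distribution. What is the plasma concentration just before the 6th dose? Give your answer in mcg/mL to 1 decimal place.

f = (1/2)^(τ/t½) = (1/2)^(14/14) ≈ 0.5000.
C₀ = D/Vd = 180/10 ≈ 18.000 mcg/mL.
Before the 6th dose, 5 doses have been given. Superposition: Cmin = C₀·(f + f² + … + f^5).
≈ 18.000 × (0.5000 + 0.2500 + 0.1250 + 0.0625 + 0.0313) ≈ 18.000 × 0.9688 ≈ 17.438 mcg/mL.

17.4 mcg/mL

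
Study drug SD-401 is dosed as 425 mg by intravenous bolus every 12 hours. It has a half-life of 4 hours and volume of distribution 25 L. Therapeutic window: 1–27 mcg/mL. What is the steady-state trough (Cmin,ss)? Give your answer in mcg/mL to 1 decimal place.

2.4 mcg/mL

The dosing interval is 3 half-lives, so f = 2^(−3) = 0.125.
Accumulation ratio R = 1/(1 − f) = 1/0.875 = 8/7.
Single-dose peak C₀ = D/Vd = 425/25 = 17 mcg/mL.
Steady-state peak Cmax,ss = C₀·R = 17 × 8/7 ≈ 19.429 mcg/mL.
Steady-state trough Cmin,ss = Cmax,ss·f ≈ 19.429 × 0.125 ≈ 2.429 mcg/mL.
Trough 2.4 mcg/mL vs MEC 1 mcg/mL: adequate.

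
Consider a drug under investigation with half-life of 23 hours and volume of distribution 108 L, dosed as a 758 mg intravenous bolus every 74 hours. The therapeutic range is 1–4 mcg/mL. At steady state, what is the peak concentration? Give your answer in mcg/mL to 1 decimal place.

k = ln2/t½ = ln2/23 ≈ 0.030137 h⁻¹; fraction remaining f = e^(−kτ) = e^(−0.030137×74) ≈ 0.1075.
At steady state, accumulation factor R = 1/(1 − e^(−kτ)) ≈ 1.1204.
Single-dose peak C₀ = D/Vd = 758/108 ≈ 7.019 mcg/mL.
Cmax,ss = C₀/(1 − f) ≈ 7.019/0.8925 ≈ 7.864 mcg/mL.
Peak 7.9 mcg/mL vs MTC 4 mcg/mL: exceeds toxic threshold.

7.9 mcg/mL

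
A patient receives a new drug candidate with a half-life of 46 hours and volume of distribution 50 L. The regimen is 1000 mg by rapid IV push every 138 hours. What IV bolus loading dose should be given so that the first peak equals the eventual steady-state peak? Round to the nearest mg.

f = (1/2)^(138/46) ≈ 0.125000; accumulation ratio R = 1/(1−f) ≈ 1.14286.
Loading dose to hit Cmax,ss on first dose: D_load = D_maint·R ≈ 1000 × 1.14286 ≈ 1142.86 mg.

1143 mg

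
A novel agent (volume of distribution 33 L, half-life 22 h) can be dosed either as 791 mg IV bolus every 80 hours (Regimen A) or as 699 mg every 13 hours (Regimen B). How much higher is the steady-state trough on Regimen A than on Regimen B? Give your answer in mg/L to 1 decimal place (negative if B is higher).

-39.7 mg/L

Regimen A: f = (1/2)^(80/22) ≈ 0.0804; Cmin,ss = (791/33)·f/(1−f) ≈ 2.096 mg/L.
Regimen B: f = (1/2)^(13/22) ≈ 0.6639; Cmin,ss = (699/33)·f/(1−f) ≈ 41.841 mg/L.
Difference ≈ 2.096 − 41.841 ≈ -39.745 mg/L.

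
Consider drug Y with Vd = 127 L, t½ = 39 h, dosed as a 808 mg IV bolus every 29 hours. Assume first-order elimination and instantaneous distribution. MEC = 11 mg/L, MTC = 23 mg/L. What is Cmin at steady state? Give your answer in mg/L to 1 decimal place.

τ/t½ = 29/39 ≈ 0.74359, so fraction remaining f = (1/2)^(29/39) ≈ 0.5973.
Each bolus raises the concentration by D/Vd = 808/127 ≈ 6.362 mg/L.
Steady-state trough Cmin,ss = C₀·f/(1−f) ≈ 6.362 × 0.5973/0.4027 ≈ 9.436 mg/L.
Trough 9.4 mg/L vs MEC 11 mg/L: subtherapeutic.

9.4 mg/L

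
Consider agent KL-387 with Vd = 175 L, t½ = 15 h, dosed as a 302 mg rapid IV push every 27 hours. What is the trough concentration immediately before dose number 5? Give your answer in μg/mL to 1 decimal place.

0.7 μg/mL

f = (1/2)^(τ/t½) = (1/2)^(27/15) ≈ 0.2872.
C₀ = D/Vd = 302/175 ≈ 1.726 μg/mL.
Before the 5th dose, 4 doses have been given. Superposition: Cmin = C₀·(f + f² + … + f^4).
≈ 1.726 × (0.2872 + 0.0825 + 0.0237 + 0.0068) ≈ 1.726 × 0.4002 ≈ 0.691 μg/mL.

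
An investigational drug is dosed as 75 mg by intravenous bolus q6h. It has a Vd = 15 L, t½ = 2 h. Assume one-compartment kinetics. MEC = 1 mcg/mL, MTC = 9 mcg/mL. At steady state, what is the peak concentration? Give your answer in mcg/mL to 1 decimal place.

5.7 mcg/mL

τ = 6 h = 3 half-lives, so f = (1/2)^3 = 0.125.
At steady state, R = 1/(1 − 0.125) = 8/7.
Single-dose peak C₀ = D/Vd = 75/15 = 5 mcg/mL.
Steady-state peak Cmax,ss = C₀·R = 5 × 8/7 ≈ 5.714 mcg/mL.
Peak 5.7 mcg/mL vs MTC 9 mcg/mL: below toxic threshold.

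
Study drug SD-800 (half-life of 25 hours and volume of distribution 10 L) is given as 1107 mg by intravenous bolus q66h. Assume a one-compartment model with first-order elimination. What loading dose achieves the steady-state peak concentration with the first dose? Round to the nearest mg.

f = (1/2)^(66/25) ≈ 0.160428; accumulation ratio R = 1/(1−f) ≈ 1.19108.
Loading dose to hit Cmax,ss on first dose: D_load = D_maint·R ≈ 1107 × 1.19108 ≈ 1318.53 mg.

1319 mg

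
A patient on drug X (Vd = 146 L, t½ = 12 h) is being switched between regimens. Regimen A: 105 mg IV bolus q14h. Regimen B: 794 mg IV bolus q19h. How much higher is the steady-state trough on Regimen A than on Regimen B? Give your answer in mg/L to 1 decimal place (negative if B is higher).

-2.1 mg/L

Regimen A: f = (1/2)^(14/12) ≈ 0.4454; Cmin,ss = (105/146)·f/(1−f) ≈ 0.578 mg/L.
Regimen B: f = (1/2)^(19/12) ≈ 0.3337; Cmin,ss = (794/146)·f/(1−f) ≈ 2.724 mg/L.
Difference ≈ 0.578 − 2.724 ≈ -2.146 mg/L.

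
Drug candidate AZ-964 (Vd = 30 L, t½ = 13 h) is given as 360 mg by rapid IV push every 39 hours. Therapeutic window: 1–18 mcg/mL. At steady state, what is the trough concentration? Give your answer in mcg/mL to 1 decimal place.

1.7 mcg/mL

The dosing interval is 3 half-lives, so f = 2^(−3) = 0.125.
At steady state, R = 1/(1 − 0.125) = 8/7.
Single-dose peak C₀ = D/Vd = 360/30 = 12 mcg/mL.
Steady-state peak Cmax,ss = C₀·R = 12 × 8/7 ≈ 13.714 mcg/mL.
Steady-state trough Cmin,ss = Cmax,ss·f ≈ 13.714 × 0.125 ≈ 1.714 mcg/mL.
Trough 1.7 mcg/mL vs MEC 1 mcg/mL: adequate.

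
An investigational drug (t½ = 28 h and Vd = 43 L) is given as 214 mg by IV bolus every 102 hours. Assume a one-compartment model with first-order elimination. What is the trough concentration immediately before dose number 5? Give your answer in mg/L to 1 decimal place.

0.4 mg/L

f = (1/2)^(τ/t½) = (1/2)^(102/28) ≈ 0.0801.
C₀ = D/Vd = 214/43 ≈ 4.977 mg/L.
Before the 5th dose, 4 doses have been given. Superposition: Cmin = C₀·(f + f² + … + f^4).
≈ 4.977 × (0.0801 + 0.0064 + 0.0005 + 0.0000) ≈ 4.977 × 0.0870 ≈ 0.433 mg/L.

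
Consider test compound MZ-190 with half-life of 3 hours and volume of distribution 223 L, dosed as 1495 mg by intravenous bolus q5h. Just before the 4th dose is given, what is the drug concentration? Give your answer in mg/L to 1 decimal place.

f = (1/2)^(τ/t½) = (1/2)^(5/3) ≈ 0.3150.
C₀ = D/Vd = 1495/223 ≈ 6.704 mg/L.
Before the 4th dose, 3 doses have been given. Superposition: Cmin = C₀·(f + f² + … + f^3).
≈ 6.704 × (0.3150 + 0.0992 + 0.0313) ≈ 6.704 × 0.4455 ≈ 2.987 mg/L.

3.0 mg/L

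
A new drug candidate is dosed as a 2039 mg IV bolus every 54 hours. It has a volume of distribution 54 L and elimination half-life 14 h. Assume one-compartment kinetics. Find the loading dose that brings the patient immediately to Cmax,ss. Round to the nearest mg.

f = (1/2)^(54/14) ≈ 0.069006; accumulation ratio R = 1/(1−f) ≈ 1.07412.
Loading dose to hit Cmax,ss on first dose: D_load = D_maint·R ≈ 2039 × 1.07412 ≈ 2190.13 mg.

2190 mg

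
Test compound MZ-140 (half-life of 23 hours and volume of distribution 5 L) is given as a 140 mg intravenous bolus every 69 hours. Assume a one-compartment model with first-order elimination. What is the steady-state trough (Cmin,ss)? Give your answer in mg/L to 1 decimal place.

τ = 69 h = 3 half-lives, so f = (1/2)^3 = 0.125.
Accumulation ratio R = 1/(1 − f) = 1/0.875 = 8/7.
Single-dose peak C₀ = D/Vd = 140/5 = 28 mg/L.
Steady-state peak Cmax,ss = C₀·R = 28 × 8/7 ≈ 32.000 mg/L.
Steady-state trough Cmin,ss = Cmax,ss·f ≈ 32.000 × 0.125 ≈ 4.000 mg/L.

4.0 mg/L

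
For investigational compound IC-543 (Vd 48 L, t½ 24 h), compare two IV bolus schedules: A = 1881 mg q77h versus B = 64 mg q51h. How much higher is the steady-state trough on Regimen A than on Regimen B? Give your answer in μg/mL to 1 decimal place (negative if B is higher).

Regimen A: f = (1/2)^(77/24) ≈ 0.1082; Cmin,ss = (1881/48)·f/(1−f) ≈ 4.755 μg/mL.
Regimen B: f = (1/2)^(51/24) ≈ 0.2293; Cmin,ss = (64/48)·f/(1−f) ≈ 0.397 μg/mL.
Difference ≈ 4.755 − 0.397 ≈ 4.358 μg/mL.

4.4 μg/mL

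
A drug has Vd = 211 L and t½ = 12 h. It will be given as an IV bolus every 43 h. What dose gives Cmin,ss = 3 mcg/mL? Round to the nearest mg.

6954 mg

τ/t½ = 43/12 ≈ 3.5833, so f = (1/2)^(43/12) ≈ 0.083427.
Cmin,ss = (D/Vd)·f/(1−f), so D = Cmin,ss·Vd·(1−f)/f.
D = 3 × 211 × (1−f)/f ≈ 3 × 211 × 10.98653 ≈ 6954.47 mg.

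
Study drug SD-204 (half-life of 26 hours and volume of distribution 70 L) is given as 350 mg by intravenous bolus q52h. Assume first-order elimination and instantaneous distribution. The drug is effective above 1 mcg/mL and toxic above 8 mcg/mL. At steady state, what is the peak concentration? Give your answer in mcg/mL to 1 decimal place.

6.7 mcg/mL

τ = 52 h = 2 half-lives, so f = (1/2)^2 = 0.25.
Accumulation ratio R = 1/(1 − f) = 1/0.75 = 4/3.
Single-dose peak C₀ = D/Vd = 350/70 = 5 mcg/mL.
Steady-state peak Cmax,ss = C₀·R = 5 × 4/3 ≈ 6.667 mcg/mL.
Peak 6.7 mcg/mL vs MTC 8 mcg/mL: below toxic threshold.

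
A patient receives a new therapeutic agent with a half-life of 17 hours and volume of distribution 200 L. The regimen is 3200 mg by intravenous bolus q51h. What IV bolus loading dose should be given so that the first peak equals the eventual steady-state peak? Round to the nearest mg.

f = (1/2)^(51/17) ≈ 0.125000; accumulation ratio R = 1/(1−f) ≈ 1.14286.
Loading dose to hit Cmax,ss on first dose: D_load = D_maint·R ≈ 3200 × 1.14286 ≈ 3657.15 mg.

3657 mg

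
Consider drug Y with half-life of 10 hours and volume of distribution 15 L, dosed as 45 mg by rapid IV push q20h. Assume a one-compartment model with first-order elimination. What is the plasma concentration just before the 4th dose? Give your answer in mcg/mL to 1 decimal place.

f = (1/2)^(τ/t½) = (1/2)^(20/10) ≈ 0.2500.
C₀ = D/Vd = 45/15 ≈ 3.000 mcg/mL.
Before the 4th dose, 3 doses have been given. Superposition: Cmin = C₀·(f + f² + … + f^3).
≈ 3.000 × (0.2500 + 0.0625 + 0.0156) ≈ 3.000 × 0.3281 ≈ 0.984 mcg/mL.

1.0 mcg/mL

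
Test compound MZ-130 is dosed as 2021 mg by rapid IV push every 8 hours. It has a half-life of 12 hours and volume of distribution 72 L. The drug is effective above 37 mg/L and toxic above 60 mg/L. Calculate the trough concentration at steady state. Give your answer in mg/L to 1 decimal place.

47.8 mg/L

Over one 8-h interval, 8/12 ≈ 0.66667 half-lives elapse, leaving f ≈ 0.6300 of each dose.
Single-dose peak C₀ = D/Vd = 2021/72 ≈ 28.069 mg/L.
Steady-state trough Cmin,ss = C₀·f/(1−f) ≈ 28.069 × 0.6300/0.3700 ≈ 47.793 mg/L.
Trough 47.8 mg/L vs MEC 37 mg/L: adequate.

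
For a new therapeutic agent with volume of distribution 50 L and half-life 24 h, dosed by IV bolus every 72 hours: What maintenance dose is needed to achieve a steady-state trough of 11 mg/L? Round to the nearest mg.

3850 mg

τ/t½ = 72/24 ≈ 3, so f = (1/2)^(72/24) ≈ 0.125000.
Cmin,ss = (D/Vd)·f/(1−f), so D = Cmin,ss·Vd·(1−f)/f.
D = 11 × 50 × (1−f)/f ≈ 11 × 50 × 7.00000 ≈ 3850.00 mg.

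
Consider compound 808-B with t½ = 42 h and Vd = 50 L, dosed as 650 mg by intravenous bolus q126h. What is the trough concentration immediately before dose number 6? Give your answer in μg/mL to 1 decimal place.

1.9 μg/mL

f = (1/2)^(τ/t½) = (1/2)^(126/42) ≈ 0.1250.
C₀ = D/Vd = 650/50 ≈ 13.000 μg/mL.
Before the 6th dose, 5 doses have been given. Superposition: Cmin = C₀·(f + f² + … + f^5).
≈ 13.000 × (0.1250 + 0.0156 + 0.0020 + 0.0002 + 0.0000) ≈ 13.000 × 0.1428 ≈ 1.856 μg/mL.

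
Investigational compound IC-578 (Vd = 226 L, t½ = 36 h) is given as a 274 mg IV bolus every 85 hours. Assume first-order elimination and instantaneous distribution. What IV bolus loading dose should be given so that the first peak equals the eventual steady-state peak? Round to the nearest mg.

340 mg

f = (1/2)^(85/36) ≈ 0.194641; accumulation ratio R = 1/(1−f) ≈ 1.24168.
Loading dose to hit Cmax,ss on first dose: D_load = D_maint·R ≈ 274 × 1.24168 ≈ 340.22 mg.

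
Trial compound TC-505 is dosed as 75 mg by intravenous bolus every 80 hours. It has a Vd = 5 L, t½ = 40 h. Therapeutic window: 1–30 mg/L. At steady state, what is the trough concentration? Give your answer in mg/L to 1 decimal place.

5.0 mg/L

The dosing interval is 2 half-lives, so f = 2^(−2) = 0.25.
Accumulation ratio R = 1/(1 − f) = 1/0.75 = 4/3.
Single-dose peak C₀ = D/Vd = 75/5 = 15 mg/L.
Steady-state peak Cmax,ss = C₀·R = 15 × 4/3 ≈ 20.000 mg/L.
Steady-state trough Cmin,ss = Cmax,ss·f ≈ 20.000 × 0.25 ≈ 5.000 mg/L.
Trough 5.0 mg/L vs MEC 1 mg/L: adequate.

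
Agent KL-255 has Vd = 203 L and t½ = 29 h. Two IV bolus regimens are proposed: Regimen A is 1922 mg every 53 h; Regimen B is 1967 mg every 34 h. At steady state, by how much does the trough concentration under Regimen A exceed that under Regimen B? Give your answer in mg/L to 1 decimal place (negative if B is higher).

-4.0 mg/L

Regimen A: f = (1/2)^(53/29) ≈ 0.2817; Cmin,ss = (1922/203)·f/(1−f) ≈ 3.713 mg/L.
Regimen B: f = (1/2)^(34/29) ≈ 0.4437; Cmin,ss = (1967/203)·f/(1−f) ≈ 7.728 mg/L.
Difference ≈ 3.713 − 7.728 ≈ -4.015 mg/L.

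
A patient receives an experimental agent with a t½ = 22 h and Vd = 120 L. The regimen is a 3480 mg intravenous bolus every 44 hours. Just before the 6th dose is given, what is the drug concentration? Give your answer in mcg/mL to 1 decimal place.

9.7 mcg/mL

f = (1/2)^(τ/t½) = (1/2)^(44/22) ≈ 0.2500.
C₀ = D/Vd = 3480/120 ≈ 29.000 mcg/mL.
Before the 6th dose, 5 doses have been given. Superposition: Cmin = C₀·(f + f² + … + f^5).
≈ 29.000 × (0.2500 + 0.0625 + 0.0156 + 0.0039 + 0.0010) ≈ 29.000 × 0.3330 ≈ 9.657 mcg/mL.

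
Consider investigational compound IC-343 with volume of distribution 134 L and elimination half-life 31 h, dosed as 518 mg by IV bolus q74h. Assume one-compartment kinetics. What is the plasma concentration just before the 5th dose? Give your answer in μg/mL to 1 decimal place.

0.9 μg/mL

f = (1/2)^(τ/t½) = (1/2)^(74/31) ≈ 0.1912.
C₀ = D/Vd = 518/134 ≈ 3.866 μg/mL.
Before the 5th dose, 4 doses have been given. Superposition: Cmin = C₀·(f + f² + … + f^4).
≈ 3.866 × (0.1912 + 0.0366 + 0.0070 + 0.0013) ≈ 3.866 × 0.2361 ≈ 0.913 μg/mL.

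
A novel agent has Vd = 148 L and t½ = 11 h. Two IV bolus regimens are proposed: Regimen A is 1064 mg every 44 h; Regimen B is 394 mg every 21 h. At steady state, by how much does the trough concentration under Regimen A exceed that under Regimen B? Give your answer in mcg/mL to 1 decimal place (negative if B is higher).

Regimen A: f = (1/2)^(44/11) ≈ 0.0625; Cmin,ss = (1064/148)·f/(1−f) ≈ 0.479 mcg/mL.
Regimen B: f = (1/2)^(21/11) ≈ 0.2663; Cmin,ss = (394/148)·f/(1−f) ≈ 0.966 mcg/mL.
Difference ≈ 0.479 − 0.966 ≈ -0.487 mcg/mL.

-0.5 mcg/mL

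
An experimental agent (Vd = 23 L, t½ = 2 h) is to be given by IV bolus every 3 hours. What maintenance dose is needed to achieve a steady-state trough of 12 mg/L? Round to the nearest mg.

τ/t½ = 3/2 ≈ 1.5, so f = (1/2)^(3/2) ≈ 0.353553.
Cmin,ss = (D/Vd)·f/(1−f), so D = Cmin,ss·Vd·(1−f)/f.
D = 12 × 23 × (1−f)/f ≈ 12 × 23 × 1.82843 ≈ 504.65 mg.

505 mg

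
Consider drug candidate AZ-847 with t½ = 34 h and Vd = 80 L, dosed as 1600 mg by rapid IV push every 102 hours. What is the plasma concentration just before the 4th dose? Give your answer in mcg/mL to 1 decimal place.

2.9 mcg/mL

f = (1/2)^(τ/t½) = (1/2)^(102/34) ≈ 0.1250.
C₀ = D/Vd = 1600/80 ≈ 20.000 mcg/mL.
Before the 4th dose, 3 doses have been given. Superposition: Cmin = C₀·(f + f² + … + f^3).
≈ 20.000 × (0.1250 + 0.0156 + 0.0020) ≈ 20.000 × 0.1426 ≈ 2.852 mcg/mL.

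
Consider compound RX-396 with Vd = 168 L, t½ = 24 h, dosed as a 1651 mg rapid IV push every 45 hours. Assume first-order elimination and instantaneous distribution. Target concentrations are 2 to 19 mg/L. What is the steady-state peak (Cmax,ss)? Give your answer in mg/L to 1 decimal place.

τ/t½ = 45/24 ≈ 1.875, so fraction remaining f = (1/2)^(45/24) ≈ 0.2726.
Accumulation ratio R = 1/(1 − f) ≈ 1/0.7274 ≈ 1.3748.
Each bolus raises the concentration by D/Vd = 1651/168 ≈ 9.827 mg/L.
Steady-state peak Cmax,ss = C₀·R ≈ 9.827 × 1.3748 ≈ 13.510 mg/L.
Peak 13.5 mg/L vs MTC 19 mg/L: below toxic threshold.

13.5 mg/L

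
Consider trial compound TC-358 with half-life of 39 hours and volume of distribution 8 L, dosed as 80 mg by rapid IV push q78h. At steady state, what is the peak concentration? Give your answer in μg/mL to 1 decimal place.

The dosing interval is 2 half-lives, so f = 2^(−2) = 0.25.
Accumulation ratio R = 1/(1 − f) = 1/0.75 = 4/3.
Single-dose peak C₀ = D/Vd = 80/8 = 10 μg/mL.
Steady-state peak Cmax,ss = C₀·R = 10 × 4/3 ≈ 13.333 μg/mL.

13.3 μg/mL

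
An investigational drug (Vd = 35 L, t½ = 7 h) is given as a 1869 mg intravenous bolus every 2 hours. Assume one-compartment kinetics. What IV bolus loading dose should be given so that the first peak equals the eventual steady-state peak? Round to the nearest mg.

f = (1/2)^(2/7) ≈ 0.820335; accumulation ratio R = 1/(1−f) ≈ 5.56591.
Loading dose to hit Cmax,ss on first dose: D_load = D_maint·R ≈ 1869 × 5.56591 ≈ 10402.69 mg.

10403 mg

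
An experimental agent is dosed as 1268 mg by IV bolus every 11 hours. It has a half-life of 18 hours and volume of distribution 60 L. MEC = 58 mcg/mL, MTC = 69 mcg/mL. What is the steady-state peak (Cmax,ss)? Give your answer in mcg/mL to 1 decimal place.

61.2 mcg/mL

Over one 11-h interval, 11/18 ≈ 0.61111 half-lives elapse, leaving f ≈ 0.6547 of each dose.
Accumulation ratio R = 1/(1 − f) ≈ 1/0.3453 ≈ 2.8960.
Each bolus raises the concentration by D/Vd = 1268/60 ≈ 21.133 mcg/mL.
Steady-state peak Cmax,ss = C₀·R ≈ 21.133 × 2.8960 ≈ 61.201 mcg/mL.
Peak 61.2 mcg/mL vs MTC 69 mcg/mL: below toxic threshold.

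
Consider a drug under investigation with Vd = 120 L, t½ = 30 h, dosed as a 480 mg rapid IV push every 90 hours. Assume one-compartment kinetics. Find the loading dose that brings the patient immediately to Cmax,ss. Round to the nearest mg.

549 mg

f = (1/2)^(90/30) ≈ 0.125000; accumulation ratio R = 1/(1−f) ≈ 1.14286.
Loading dose to hit Cmax,ss on first dose: D_load = D_maint·R ≈ 480 × 1.14286 ≈ 548.57 mg.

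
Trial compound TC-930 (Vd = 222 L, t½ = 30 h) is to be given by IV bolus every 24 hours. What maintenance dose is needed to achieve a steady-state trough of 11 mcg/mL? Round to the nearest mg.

1810 mg

τ/t½ = 24/30 ≈ 0.8, so f = (1/2)^(24/30) ≈ 0.574349.
Cmin,ss = (D/Vd)·f/(1−f), so D = Cmin,ss·Vd·(1−f)/f.
D = 11 × 222 × (1−f)/f ≈ 11 × 222 × 0.74110 ≈ 1809.77 mg.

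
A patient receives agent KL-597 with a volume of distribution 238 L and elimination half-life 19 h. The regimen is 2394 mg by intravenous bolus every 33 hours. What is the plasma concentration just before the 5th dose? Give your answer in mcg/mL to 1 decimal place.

4.3 mcg/mL

f = (1/2)^(τ/t½) = (1/2)^(33/19) ≈ 0.3000.
C₀ = D/Vd = 2394/238 ≈ 10.059 mcg/mL.
Before the 5th dose, 4 doses have been given. Superposition: Cmin = C₀·(f + f² + … + f^4).
≈ 10.059 × (0.3000 + 0.0900 + 0.0270 + 0.0081) ≈ 10.059 × 0.4251 ≈ 4.276 mcg/mL.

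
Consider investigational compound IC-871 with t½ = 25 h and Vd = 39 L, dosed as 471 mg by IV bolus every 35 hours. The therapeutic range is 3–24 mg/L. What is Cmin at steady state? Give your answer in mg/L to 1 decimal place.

7.4 mg/L

k = ln2/t½ = ln2/25 ≈ 0.027726 h⁻¹; fraction remaining f = e^(−kτ) = e^(−0.027726×35) ≈ 0.3789.
Each bolus raises the concentration by D/Vd = 471/39 ≈ 12.077 mg/L.
Steady-state trough Cmin,ss = C₀·f/(1−f) ≈ 12.077 × 0.3789/0.6211 ≈ 7.368 mg/L.
Trough 7.4 mg/L vs MEC 3 mg/L: adequate.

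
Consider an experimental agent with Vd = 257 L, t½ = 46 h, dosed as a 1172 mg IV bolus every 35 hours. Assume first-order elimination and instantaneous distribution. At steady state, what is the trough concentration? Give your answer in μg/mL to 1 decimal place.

τ/t½ = 35/46 ≈ 0.76087, so fraction remaining f = (1/2)^(35/46) ≈ 0.5901.
Each bolus raises the concentration by D/Vd = 1172/257 ≈ 4.560 μg/mL.
Steady-state trough Cmin,ss = C₀·f/(1−f) ≈ 4.560 × 0.5901/0.4099 ≈ 6.565 μg/mL.

6.6 μg/mL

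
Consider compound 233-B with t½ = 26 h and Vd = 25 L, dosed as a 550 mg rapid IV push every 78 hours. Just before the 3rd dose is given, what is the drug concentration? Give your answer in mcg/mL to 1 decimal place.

3.1 mcg/mL

f = (1/2)^(τ/t½) = (1/2)^(78/26) ≈ 0.1250.
C₀ = D/Vd = 550/25 ≈ 22.000 mcg/mL.
Before the 3rd dose, 2 doses have been given. Superposition: Cmin = C₀·(f + f²).
≈ 22.000 × (0.1250 + 0.0156) ≈ 22.000 × 0.1406 ≈ 3.093 mcg/mL.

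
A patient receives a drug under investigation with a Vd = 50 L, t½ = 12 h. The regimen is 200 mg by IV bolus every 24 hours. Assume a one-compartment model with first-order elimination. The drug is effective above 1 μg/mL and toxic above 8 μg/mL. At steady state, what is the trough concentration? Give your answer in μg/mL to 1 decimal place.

1.3 μg/mL

τ = 24 h = 2 half-lives, so f = (1/2)^2 = 0.25.
At steady state, R = 1/(1 − 0.25) = 4/3.
Single-dose peak C₀ = D/Vd = 200/50 = 4 μg/mL.
Steady-state peak Cmax,ss = C₀·R = 4 × 4/3 ≈ 5.333 μg/mL.
Steady-state trough Cmin,ss = Cmax,ss·f ≈ 5.333 × 0.25 ≈ 1.333 μg/mL.
Trough 1.3 μg/mL vs MEC 1 μg/mL: adequate.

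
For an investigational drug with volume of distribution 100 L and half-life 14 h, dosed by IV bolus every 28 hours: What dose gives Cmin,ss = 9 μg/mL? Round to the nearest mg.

2700 mg

τ/t½ = 28/14 ≈ 2, so f = (1/2)^(28/14) ≈ 0.250000.
Cmin,ss = (D/Vd)·f/(1−f), so D = Cmin,ss·Vd·(1−f)/f.
D = 9 × 100 × (1−f)/f ≈ 9 × 100 × 3.00000 ≈ 2700.00 mg.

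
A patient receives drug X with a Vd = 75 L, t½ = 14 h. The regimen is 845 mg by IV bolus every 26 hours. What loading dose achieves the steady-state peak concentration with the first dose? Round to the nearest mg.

1167 mg

f = (1/2)^(26/14) ≈ 0.276022; accumulation ratio R = 1/(1−f) ≈ 1.38126.
Loading dose to hit Cmax,ss on first dose: D_load = D_maint·R ≈ 845 × 1.38126 ≈ 1167.16 mg.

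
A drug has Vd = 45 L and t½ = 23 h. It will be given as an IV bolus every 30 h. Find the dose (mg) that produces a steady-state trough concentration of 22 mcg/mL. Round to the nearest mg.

1455 mg

τ/t½ = 30/23 ≈ 1.3043, so f = (1/2)^(30/23) ≈ 0.404904.
Cmin,ss = (D/Vd)·f/(1−f), so D = Cmin,ss·Vd·(1−f)/f.
D = 22 × 45 × (1−f)/f ≈ 22 × 45 × 1.46972 ≈ 1455.02 mg.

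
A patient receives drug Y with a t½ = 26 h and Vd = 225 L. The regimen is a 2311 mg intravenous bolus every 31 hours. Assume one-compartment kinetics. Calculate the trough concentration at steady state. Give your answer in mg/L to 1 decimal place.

8.0 mg/L

k = ln2/t½ = ln2/26 ≈ 0.026660 h⁻¹; fraction remaining f = e^(−kτ) = e^(−0.026660×31) ≈ 0.4376.
Single-dose peak C₀ = D/Vd = 2311/225 ≈ 10.271 mg/L.
Steady-state trough Cmin,ss = C₀·f/(1−f) ≈ 10.271 × 0.4376/0.5624 ≈ 7.992 mg/L.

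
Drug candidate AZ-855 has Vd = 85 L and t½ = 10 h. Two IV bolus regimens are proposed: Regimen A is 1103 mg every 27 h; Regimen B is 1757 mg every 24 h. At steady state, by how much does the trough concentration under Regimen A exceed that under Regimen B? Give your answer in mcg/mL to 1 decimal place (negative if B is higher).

Regimen A: f = (1/2)^(27/10) ≈ 0.1539; Cmin,ss = (1103/85)·f/(1−f) ≈ 2.360 mcg/mL.
Regimen B: f = (1/2)^(24/10) ≈ 0.1895; Cmin,ss = (1757/85)·f/(1−f) ≈ 4.833 mcg/mL.
Difference ≈ 2.360 − 4.833 ≈ -2.473 mcg/mL.

-2.5 mcg/mL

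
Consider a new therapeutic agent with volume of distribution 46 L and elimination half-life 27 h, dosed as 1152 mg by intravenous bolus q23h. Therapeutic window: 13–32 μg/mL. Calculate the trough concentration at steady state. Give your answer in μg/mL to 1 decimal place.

31.1 μg/mL

τ/t½ = 23/27 ≈ 0.85185, so fraction remaining f = (1/2)^(23/27) ≈ 0.5541.
Single-dose peak C₀ = D/Vd = 1152/46 ≈ 25.043 μg/mL.
Steady-state trough Cmin,ss = C₀·f/(1−f) ≈ 25.043 × 0.5541/0.4459 ≈ 31.120 μg/mL.
Trough 31.1 μg/mL vs MEC 13 μg/mL: adequate.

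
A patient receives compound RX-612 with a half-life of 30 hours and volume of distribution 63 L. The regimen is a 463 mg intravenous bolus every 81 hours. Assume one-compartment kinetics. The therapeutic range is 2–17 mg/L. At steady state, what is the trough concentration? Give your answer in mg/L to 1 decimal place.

τ/t½ = 81/30 ≈ 2.7, so fraction remaining f = (1/2)^(81/30) ≈ 0.1539.
At steady state, accumulation factor R = 1/(1 − e^(−kτ)) ≈ 1.1819.
Each bolus raises the concentration by D/Vd = 463/63 ≈ 7.349 mg/L.
Cmax,ss = C₀/(1 − f) ≈ 7.349/0.8461 ≈ 8.686 mg/L.
Steady-state trough Cmin,ss = Cmax,ss·f ≈ 8.686 × 0.1539 ≈ 1.337 mg/L.
Trough 1.3 mg/L vs MEC 2 mg/L: subtherapeutic.

1.3 mg/L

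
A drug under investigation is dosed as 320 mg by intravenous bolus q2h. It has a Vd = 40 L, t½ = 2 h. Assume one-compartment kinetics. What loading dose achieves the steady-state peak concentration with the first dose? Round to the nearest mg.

f = (1/2)^(2/2) ≈ 0.500000; accumulation ratio R = 1/(1−f) ≈ 2.00000.
Loading dose to hit Cmax,ss on first dose: D_load = D_maint·R ≈ 320 × 2.00000 ≈ 640.00 mg.

640 mg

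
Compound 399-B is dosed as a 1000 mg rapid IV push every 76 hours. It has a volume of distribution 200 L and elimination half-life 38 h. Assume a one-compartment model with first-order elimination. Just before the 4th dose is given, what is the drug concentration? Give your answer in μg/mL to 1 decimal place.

1.6 μg/mL

f = (1/2)^(τ/t½) = (1/2)^(76/38) ≈ 0.2500.
C₀ = D/Vd = 1000/200 ≈ 5.000 μg/mL.
Before the 4th dose, 3 doses have been given. Superposition: Cmin = C₀·(f + f² + … + f^3).
≈ 5.000 × (0.2500 + 0.0625 + 0.0156) ≈ 5.000 × 0.3281 ≈ 1.641 μg/mL.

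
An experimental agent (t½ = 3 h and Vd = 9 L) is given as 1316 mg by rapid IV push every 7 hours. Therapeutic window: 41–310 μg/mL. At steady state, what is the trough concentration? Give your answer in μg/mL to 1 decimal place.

τ/t½ = 7/3 ≈ 2.3333, so fraction remaining f = (1/2)^(7/3) ≈ 0.1984.
At steady state, accumulation factor R = 1/(1 − e^(−kτ)) ≈ 1.2475.
Each bolus raises the concentration by D/Vd = 1316/9 ≈ 146.222 μg/mL.
Steady-state peak Cmax,ss = C₀·R ≈ 146.222 × 1.2475 ≈ 182.412 μg/mL.
One interval later, Cmin,ss = Cmax,ss·e^(−kτ) ≈ 182.412 × 0.1984 ≈ 36.191 μg/mL.
Trough 36.2 μg/mL vs MEC 41 μg/mL: subtherapeutic.

36.2 μg/mL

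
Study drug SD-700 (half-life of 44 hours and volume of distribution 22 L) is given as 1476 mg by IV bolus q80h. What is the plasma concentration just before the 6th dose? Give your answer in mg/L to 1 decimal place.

f = (1/2)^(τ/t½) = (1/2)^(80/44) ≈ 0.2836.
C₀ = D/Vd = 1476/22 ≈ 67.091 mg/L.
Before the 6th dose, 5 doses have been given. Superposition: Cmin = C₀·(f + f² + … + f^5).
≈ 67.091 × (0.2836 + 0.0804 + 0.0228 + 0.0065 + 0.0018) ≈ 67.091 × 0.3951 ≈ 26.508 mg/L.

26.5 mg/L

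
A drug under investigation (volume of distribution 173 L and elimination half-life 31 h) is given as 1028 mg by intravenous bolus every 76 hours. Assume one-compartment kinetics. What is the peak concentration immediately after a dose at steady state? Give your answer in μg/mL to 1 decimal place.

7.3 μg/mL

k = ln2/t½ = ln2/31 ≈ 0.022360 h⁻¹; fraction remaining f = e^(−kτ) = e^(−0.022360×76) ≈ 0.1828.
Accumulation ratio R = 1/(1 − f) ≈ 1/0.8172 ≈ 1.2237.
Each bolus raises the concentration by D/Vd = 1028/173 ≈ 5.942 μg/mL.
Cmax,ss = C₀/(1 − f) ≈ 5.942/0.8172 ≈ 7.271 μg/mL.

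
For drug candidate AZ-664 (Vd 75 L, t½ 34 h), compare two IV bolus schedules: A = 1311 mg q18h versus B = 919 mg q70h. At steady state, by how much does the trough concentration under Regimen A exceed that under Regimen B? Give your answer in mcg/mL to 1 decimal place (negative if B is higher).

Regimen A: f = (1/2)^(18/34) ≈ 0.6928; Cmin,ss = (1311/75)·f/(1−f) ≈ 39.421 mcg/mL.
Regimen B: f = (1/2)^(70/34) ≈ 0.2400; Cmin,ss = (919/75)·f/(1−f) ≈ 3.869 mcg/mL.
Difference ≈ 39.421 − 3.869 ≈ 35.552 mcg/mL.

35.6 mcg/mL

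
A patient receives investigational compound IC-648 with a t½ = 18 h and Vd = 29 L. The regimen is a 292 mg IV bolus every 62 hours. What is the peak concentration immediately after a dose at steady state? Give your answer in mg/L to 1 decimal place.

11.1 mg/L

k = ln2/t½ = ln2/18 ≈ 0.038508 h⁻¹; fraction remaining f = e^(−kτ) = e^(−0.038508×62) ≈ 0.0919.
At steady state, accumulation factor R = 1/(1 − e^(−kτ)) ≈ 1.1012.
Each bolus raises the concentration by D/Vd = 292/29 ≈ 10.069 mg/L.
Cmax,ss = C₀/(1 − f) ≈ 10.069/0.9081 ≈ 11.088 mg/L.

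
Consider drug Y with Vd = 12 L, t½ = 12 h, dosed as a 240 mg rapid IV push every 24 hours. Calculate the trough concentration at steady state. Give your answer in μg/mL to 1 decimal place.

6.7 μg/mL

The dosing interval is 2 half-lives, so f = 2^(−2) = 0.25.
Accumulation ratio R = 1/(1 − f) = 1/0.75 = 4/3.
Single-dose peak C₀ = D/Vd = 240/12 = 20 μg/mL.
Steady-state peak Cmax,ss = C₀·R = 20 × 4/3 ≈ 26.667 μg/mL.
Steady-state trough Cmin,ss = Cmax,ss·f ≈ 26.667 × 0.25 ≈ 6.667 μg/mL.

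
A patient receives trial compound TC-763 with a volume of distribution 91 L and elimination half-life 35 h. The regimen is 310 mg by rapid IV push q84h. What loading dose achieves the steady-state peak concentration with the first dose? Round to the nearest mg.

382 mg

f = (1/2)^(84/35) ≈ 0.189465; accumulation ratio R = 1/(1−f) ≈ 1.23375.
Loading dose to hit Cmax,ss on first dose: D_load = D_maint·R ≈ 310 × 1.23375 ≈ 382.46 mg.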